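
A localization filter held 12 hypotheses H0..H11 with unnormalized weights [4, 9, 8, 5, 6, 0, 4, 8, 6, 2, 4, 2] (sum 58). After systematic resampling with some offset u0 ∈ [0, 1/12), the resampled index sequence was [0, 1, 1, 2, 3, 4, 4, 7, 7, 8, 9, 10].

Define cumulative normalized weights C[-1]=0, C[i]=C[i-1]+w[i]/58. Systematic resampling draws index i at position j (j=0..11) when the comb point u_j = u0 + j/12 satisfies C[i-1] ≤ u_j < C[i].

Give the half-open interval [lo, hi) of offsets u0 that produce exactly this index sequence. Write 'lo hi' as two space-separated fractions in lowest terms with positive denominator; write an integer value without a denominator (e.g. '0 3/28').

C = [2/29, 13/58, 21/58, 13/29, 16/29, 16/29, 18/29, 22/29, 25/29, 26/29, 28/29, 1]
j=0 picked index 0: u0 ∈ [0, 2/29)
j=1 picked index 1: u0 ∈ [-5/348, 49/348)
j=2 picked index 1: u0 ∈ [-17/174, 5/87)
j=3 picked index 2: u0 ∈ [-3/116, 13/116)
j=4 picked index 3: u0 ∈ [5/174, 10/87)
j=5 picked index 4: u0 ∈ [11/348, 47/348)
j=6 picked index 4: u0 ∈ [-3/58, 3/58)
j=7 picked index 7: u0 ∈ [13/348, 61/348)
j=8 picked index 7: u0 ∈ [-4/87, 8/87)
j=9 picked index 8: u0 ∈ [1/116, 13/116)
j=10 picked index 9: u0 ∈ [5/174, 11/174)
j=11 picked index 10: u0 ∈ [-7/348, 17/348)
intersection: [13/348, 17/348)

13/348 17/348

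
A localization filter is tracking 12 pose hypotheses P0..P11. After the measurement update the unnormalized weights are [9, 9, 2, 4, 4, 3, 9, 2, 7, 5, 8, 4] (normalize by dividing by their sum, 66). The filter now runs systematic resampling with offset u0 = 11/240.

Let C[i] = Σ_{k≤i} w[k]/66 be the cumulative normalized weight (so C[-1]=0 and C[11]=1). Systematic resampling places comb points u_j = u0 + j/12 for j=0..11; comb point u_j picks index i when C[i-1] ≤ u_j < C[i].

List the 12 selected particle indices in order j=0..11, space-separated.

0 0 1 2 4 5 6 7 8 9 10 11

C = [3/22, 3/11, 10/33, 4/11, 14/33, 31/66, 20/33, 7/11, 49/66, 9/11, 31/33, 1]
j=0: u_0=11/240 ∈ [0, 3/22) → index 0
j=1: u_1=31/240 ∈ [0, 3/22) → index 0
j=2: u_2=17/80 ∈ [3/22, 3/11) → index 1
j=3: u_3=71/240 ∈ [3/11, 10/33) → index 2
j=4: u_4=91/240 ∈ [4/11, 14/33) → index 4
j=5: u_5=37/80 ∈ [14/33, 31/66) → index 5
j=6: u_6=131/240 ∈ [31/66, 20/33) → index 6
j=7: u_7=151/240 ∈ [20/33, 7/11) → index 7
j=8: u_8=57/80 ∈ [7/11, 49/66) → index 8
j=9: u_9=191/240 ∈ [49/66, 9/11) → index 9
j=10: u_10=211/240 ∈ [9/11, 31/33) → index 10
j=11: u_11=77/80 ∈ [31/33, 1) → index 11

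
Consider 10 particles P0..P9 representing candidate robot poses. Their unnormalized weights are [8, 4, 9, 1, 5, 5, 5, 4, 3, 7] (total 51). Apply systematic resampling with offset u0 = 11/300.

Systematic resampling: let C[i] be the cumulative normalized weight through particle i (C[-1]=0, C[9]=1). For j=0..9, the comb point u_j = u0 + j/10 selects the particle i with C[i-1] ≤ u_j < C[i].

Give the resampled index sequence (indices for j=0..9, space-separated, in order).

0 0 2 2 4 5 6 7 8 9

C = [8/51, 4/17, 7/17, 22/51, 9/17, 32/51, 37/51, 41/51, 44/51, 1]
j=0: u_0=11/300 ∈ [0, 8/51) → index 0
j=1: u_1=41/300 ∈ [0, 8/51) → index 0
j=2: u_2=71/300 ∈ [4/17, 7/17) → index 2
j=3: u_3=101/300 ∈ [4/17, 7/17) → index 2
j=4: u_4=131/300 ∈ [22/51, 9/17) → index 4
j=5: u_5=161/300 ∈ [9/17, 32/51) → index 5
j=6: u_6=191/300 ∈ [32/51, 37/51) → index 6
j=7: u_7=221/300 ∈ [37/51, 41/51) → index 7
j=8: u_8=251/300 ∈ [41/51, 44/51) → index 8
j=9: u_9=281/300 ∈ [44/51, 1) → index 9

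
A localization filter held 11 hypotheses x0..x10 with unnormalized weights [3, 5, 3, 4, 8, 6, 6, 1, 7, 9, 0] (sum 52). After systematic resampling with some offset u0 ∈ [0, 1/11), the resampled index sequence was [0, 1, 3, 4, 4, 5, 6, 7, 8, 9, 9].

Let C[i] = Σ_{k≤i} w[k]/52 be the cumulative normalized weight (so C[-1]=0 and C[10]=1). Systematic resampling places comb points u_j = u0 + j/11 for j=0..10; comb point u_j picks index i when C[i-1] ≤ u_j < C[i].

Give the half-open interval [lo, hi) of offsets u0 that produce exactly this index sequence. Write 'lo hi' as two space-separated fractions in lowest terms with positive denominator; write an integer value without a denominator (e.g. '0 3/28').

C = [3/52, 2/13, 11/52, 15/52, 23/52, 29/52, 35/52, 9/13, 43/52, 1, 1]
j=0 picked index 0: u0 ∈ [0, 3/52)
j=1 picked index 1: u0 ∈ [-19/572, 9/143)
j=2 picked index 3: u0 ∈ [17/572, 61/572)
j=3 picked index 4: u0 ∈ [9/572, 97/572)
j=4 picked index 4: u0 ∈ [-43/572, 45/572)
j=5 picked index 5: u0 ∈ [-7/572, 59/572)
j=6 picked index 6: u0 ∈ [7/572, 73/572)
j=7 picked index 7: u0 ∈ [21/572, 8/143)
j=8 picked index 8: u0 ∈ [-5/143, 57/572)
j=9 picked index 9: u0 ∈ [5/572, 2/11)
j=10 picked index 9: u0 ∈ [-47/572, 1/11)
intersection: [21/572, 8/143)

21/572 8/143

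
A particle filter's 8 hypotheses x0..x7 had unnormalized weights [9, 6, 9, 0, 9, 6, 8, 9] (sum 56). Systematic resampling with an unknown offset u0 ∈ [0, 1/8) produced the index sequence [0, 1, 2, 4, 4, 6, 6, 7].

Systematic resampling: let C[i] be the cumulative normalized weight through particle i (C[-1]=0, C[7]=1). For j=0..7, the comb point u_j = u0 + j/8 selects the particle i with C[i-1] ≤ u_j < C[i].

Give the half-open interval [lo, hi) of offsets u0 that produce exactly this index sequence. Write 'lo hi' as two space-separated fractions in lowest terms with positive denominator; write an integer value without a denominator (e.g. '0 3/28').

C = [9/56, 15/56, 3/7, 3/7, 33/56, 39/56, 47/56, 1]
j=0 picked index 0: u0 ∈ [0, 9/56)
j=1 picked index 1: u0 ∈ [1/28, 1/7)
j=2 picked index 2: u0 ∈ [1/56, 5/28)
j=3 picked index 4: u0 ∈ [3/56, 3/14)
j=4 picked index 4: u0 ∈ [-1/14, 5/56)
j=5 picked index 6: u0 ∈ [1/14, 3/14)
j=6 picked index 6: u0 ∈ [-3/56, 5/56)
j=7 picked index 7: u0 ∈ [-1/28, 1/8)
intersection: [1/14, 5/56)

1/14 5/56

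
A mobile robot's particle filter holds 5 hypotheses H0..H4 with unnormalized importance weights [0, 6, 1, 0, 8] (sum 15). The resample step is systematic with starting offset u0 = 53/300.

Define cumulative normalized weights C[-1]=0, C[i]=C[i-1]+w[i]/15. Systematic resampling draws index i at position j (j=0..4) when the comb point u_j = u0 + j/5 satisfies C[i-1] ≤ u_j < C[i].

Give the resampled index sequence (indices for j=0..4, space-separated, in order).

1 1 4 4 4

C = [0, 2/5, 7/15, 7/15, 1]
j=0: u_0=53/300 ∈ [0, 2/5) → index 1
j=1: u_1=113/300 ∈ [0, 2/5) → index 1
j=2: u_2=173/300 ∈ [7/15, 1) → index 4
j=3: u_3=233/300 ∈ [7/15, 1) → index 4
j=4: u_4=293/300 ∈ [7/15, 1) → index 4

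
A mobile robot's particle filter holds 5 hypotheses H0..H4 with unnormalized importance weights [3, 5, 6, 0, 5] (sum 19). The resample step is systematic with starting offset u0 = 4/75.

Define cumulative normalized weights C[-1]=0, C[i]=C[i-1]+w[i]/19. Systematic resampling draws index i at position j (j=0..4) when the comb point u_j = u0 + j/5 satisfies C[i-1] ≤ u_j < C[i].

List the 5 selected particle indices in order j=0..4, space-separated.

0 1 2 2 4

C = [3/19, 8/19, 14/19, 14/19, 1]
j=0: u_0=4/75 ∈ [0, 3/19) → index 0
j=1: u_1=19/75 ∈ [3/19, 8/19) → index 1
j=2: u_2=34/75 ∈ [8/19, 14/19) → index 2
j=3: u_3=49/75 ∈ [8/19, 14/19) → index 2
j=4: u_4=64/75 ∈ [14/19, 1) → index 4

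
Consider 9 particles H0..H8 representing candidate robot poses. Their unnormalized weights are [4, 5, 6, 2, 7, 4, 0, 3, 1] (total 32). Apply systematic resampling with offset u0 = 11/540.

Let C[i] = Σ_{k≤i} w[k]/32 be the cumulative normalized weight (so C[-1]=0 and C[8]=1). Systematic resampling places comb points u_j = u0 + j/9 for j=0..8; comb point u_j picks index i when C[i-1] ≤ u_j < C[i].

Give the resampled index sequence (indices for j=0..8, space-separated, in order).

C = [1/8, 9/32, 15/32, 17/32, 3/4, 7/8, 7/8, 31/32, 1]
j=0: u_0=11/540 ∈ [0, 1/8) → index 0
j=1: u_1=71/540 ∈ [1/8, 9/32) → index 1
j=2: u_2=131/540 ∈ [1/8, 9/32) → index 1
j=3: u_3=191/540 ∈ [9/32, 15/32) → index 2
j=4: u_4=251/540 ∈ [9/32, 15/32) → index 2
j=5: u_5=311/540 ∈ [17/32, 3/4) → index 4
j=6: u_6=371/540 ∈ [17/32, 3/4) → index 4
j=7: u_7=431/540 ∈ [3/4, 7/8) → index 5
j=8: u_8=491/540 ∈ [7/8, 31/32) → index 7

0 1 1 2 2 4 4 5 7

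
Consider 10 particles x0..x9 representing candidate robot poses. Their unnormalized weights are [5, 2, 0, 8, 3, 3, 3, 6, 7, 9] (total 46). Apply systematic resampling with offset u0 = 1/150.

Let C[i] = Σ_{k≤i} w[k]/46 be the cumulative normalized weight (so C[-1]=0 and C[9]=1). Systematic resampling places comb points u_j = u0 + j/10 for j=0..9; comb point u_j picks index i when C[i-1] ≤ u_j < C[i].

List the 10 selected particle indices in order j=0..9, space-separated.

0 0 3 3 5 6 7 8 9 9

C = [5/46, 7/46, 7/46, 15/46, 9/23, 21/46, 12/23, 15/23, 37/46, 1]
j=0: u_0=1/150 ∈ [0, 5/46) → index 0
j=1: u_1=8/75 ∈ [0, 5/46) → index 0
j=2: u_2=31/150 ∈ [7/46, 15/46) → index 3
j=3: u_3=23/75 ∈ [7/46, 15/46) → index 3
j=4: u_4=61/150 ∈ [9/23, 21/46) → index 5
j=5: u_5=38/75 ∈ [21/46, 12/23) → index 6
j=6: u_6=91/150 ∈ [12/23, 15/23) → index 7
j=7: u_7=53/75 ∈ [15/23, 37/46) → index 8
j=8: u_8=121/150 ∈ [37/46, 1) → index 9
j=9: u_9=68/75 ∈ [37/46, 1) → index 9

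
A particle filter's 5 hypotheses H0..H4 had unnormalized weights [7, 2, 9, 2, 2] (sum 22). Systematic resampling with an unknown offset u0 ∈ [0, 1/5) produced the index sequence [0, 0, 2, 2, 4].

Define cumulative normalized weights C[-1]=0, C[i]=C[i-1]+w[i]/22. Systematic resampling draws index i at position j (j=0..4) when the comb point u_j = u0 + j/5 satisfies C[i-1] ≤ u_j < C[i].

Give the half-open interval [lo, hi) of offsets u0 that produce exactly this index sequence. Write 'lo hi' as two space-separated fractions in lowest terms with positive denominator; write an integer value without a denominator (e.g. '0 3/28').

6/55 13/110

C = [7/22, 9/22, 9/11, 10/11, 1]
j=0 picked index 0: u0 ∈ [0, 7/22)
j=1 picked index 0: u0 ∈ [-1/5, 13/110)
j=2 picked index 2: u0 ∈ [1/110, 23/55)
j=3 picked index 2: u0 ∈ [-21/110, 12/55)
j=4 picked index 4: u0 ∈ [6/55, 1/5)
intersection: [6/55, 13/110)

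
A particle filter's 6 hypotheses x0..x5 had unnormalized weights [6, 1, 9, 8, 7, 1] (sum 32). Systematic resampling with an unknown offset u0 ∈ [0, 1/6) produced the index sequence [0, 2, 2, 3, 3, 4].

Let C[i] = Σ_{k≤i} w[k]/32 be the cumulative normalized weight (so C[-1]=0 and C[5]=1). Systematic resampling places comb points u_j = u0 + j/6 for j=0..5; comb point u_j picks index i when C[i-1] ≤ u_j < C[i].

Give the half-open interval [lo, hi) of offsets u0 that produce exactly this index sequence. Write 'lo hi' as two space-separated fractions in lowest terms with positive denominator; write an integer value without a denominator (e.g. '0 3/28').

C = [3/16, 7/32, 1/2, 3/4, 31/32, 1]
j=0 picked index 0: u0 ∈ [0, 3/16)
j=1 picked index 2: u0 ∈ [5/96, 1/3)
j=2 picked index 2: u0 ∈ [-11/96, 1/6)
j=3 picked index 3: u0 ∈ [0, 1/4)
j=4 picked index 3: u0 ∈ [-1/6, 1/12)
j=5 picked index 4: u0 ∈ [-1/12, 13/96)
intersection: [5/96, 1/12)

5/96 1/12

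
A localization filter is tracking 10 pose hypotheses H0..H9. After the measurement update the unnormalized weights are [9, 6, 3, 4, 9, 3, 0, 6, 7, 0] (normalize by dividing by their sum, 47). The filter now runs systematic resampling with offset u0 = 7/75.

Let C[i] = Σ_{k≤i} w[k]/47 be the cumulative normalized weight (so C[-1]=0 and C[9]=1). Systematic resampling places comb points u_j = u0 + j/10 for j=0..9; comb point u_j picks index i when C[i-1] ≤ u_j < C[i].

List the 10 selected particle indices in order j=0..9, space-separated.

0 1 1 3 4 4 5 7 8 8

C = [9/47, 15/47, 18/47, 22/47, 31/47, 34/47, 34/47, 40/47, 1, 1]
j=0: u_0=7/75 ∈ [0, 9/47) → index 0
j=1: u_1=29/150 ∈ [9/47, 15/47) → index 1
j=2: u_2=22/75 ∈ [9/47, 15/47) → index 1
j=3: u_3=59/150 ∈ [18/47, 22/47) → index 3
j=4: u_4=37/75 ∈ [22/47, 31/47) → index 4
j=5: u_5=89/150 ∈ [22/47, 31/47) → index 4
j=6: u_6=52/75 ∈ [31/47, 34/47) → index 5
j=7: u_7=119/150 ∈ [34/47, 40/47) → index 7
j=8: u_8=67/75 ∈ [40/47, 1) → index 8
j=9: u_9=149/150 ∈ [40/47, 1) → index 8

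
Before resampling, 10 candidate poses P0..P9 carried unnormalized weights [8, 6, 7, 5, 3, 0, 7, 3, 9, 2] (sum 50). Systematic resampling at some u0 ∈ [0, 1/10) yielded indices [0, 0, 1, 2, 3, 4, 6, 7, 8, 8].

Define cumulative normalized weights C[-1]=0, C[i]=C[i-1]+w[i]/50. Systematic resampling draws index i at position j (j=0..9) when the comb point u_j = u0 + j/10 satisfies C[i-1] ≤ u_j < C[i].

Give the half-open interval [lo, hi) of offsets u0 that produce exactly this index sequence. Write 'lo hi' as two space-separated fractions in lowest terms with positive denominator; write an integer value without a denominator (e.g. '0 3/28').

C = [4/25, 7/25, 21/50, 13/25, 29/50, 29/50, 18/25, 39/50, 24/25, 1]
j=0 picked index 0: u0 ∈ [0, 4/25)
j=1 picked index 0: u0 ∈ [-1/10, 3/50)
j=2 picked index 1: u0 ∈ [-1/25, 2/25)
j=3 picked index 2: u0 ∈ [-1/50, 3/25)
j=4 picked index 3: u0 ∈ [1/50, 3/25)
j=5 picked index 4: u0 ∈ [1/50, 2/25)
j=6 picked index 6: u0 ∈ [-1/50, 3/25)
j=7 picked index 7: u0 ∈ [1/50, 2/25)
j=8 picked index 8: u0 ∈ [-1/50, 4/25)
j=9 picked index 8: u0 ∈ [-3/25, 3/50)
intersection: [1/50, 3/50)

1/50 3/50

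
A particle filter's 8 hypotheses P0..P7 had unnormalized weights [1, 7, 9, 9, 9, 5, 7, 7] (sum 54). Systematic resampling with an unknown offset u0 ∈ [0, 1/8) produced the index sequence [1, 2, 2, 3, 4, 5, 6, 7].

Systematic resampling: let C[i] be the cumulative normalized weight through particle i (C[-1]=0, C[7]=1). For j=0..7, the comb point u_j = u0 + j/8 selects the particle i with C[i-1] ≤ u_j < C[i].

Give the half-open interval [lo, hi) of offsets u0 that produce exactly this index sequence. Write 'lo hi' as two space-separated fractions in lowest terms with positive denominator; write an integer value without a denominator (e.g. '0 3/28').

C = [1/54, 4/27, 17/54, 13/27, 35/54, 20/27, 47/54, 1]
j=0 picked index 1: u0 ∈ [1/54, 4/27)
j=1 picked index 2: u0 ∈ [5/216, 41/216)
j=2 picked index 2: u0 ∈ [-11/108, 7/108)
j=3 picked index 3: u0 ∈ [-13/216, 23/216)
j=4 picked index 4: u0 ∈ [-1/54, 4/27)
j=5 picked index 5: u0 ∈ [5/216, 25/216)
j=6 picked index 6: u0 ∈ [-1/108, 13/108)
j=7 picked index 7: u0 ∈ [-1/216, 1/8)
intersection: [5/216, 7/108)

5/216 7/108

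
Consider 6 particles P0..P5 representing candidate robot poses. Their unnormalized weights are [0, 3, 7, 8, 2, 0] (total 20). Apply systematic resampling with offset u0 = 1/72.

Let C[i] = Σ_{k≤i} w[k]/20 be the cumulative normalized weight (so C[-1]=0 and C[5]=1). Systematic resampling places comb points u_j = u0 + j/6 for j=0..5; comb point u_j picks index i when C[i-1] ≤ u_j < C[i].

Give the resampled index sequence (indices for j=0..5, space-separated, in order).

C = [0, 3/20, 1/2, 9/10, 1, 1]
j=0: u_0=1/72 ∈ [0, 3/20) → index 1
j=1: u_1=13/72 ∈ [3/20, 1/2) → index 2
j=2: u_2=25/72 ∈ [3/20, 1/2) → index 2
j=3: u_3=37/72 ∈ [1/2, 9/10) → index 3
j=4: u_4=49/72 ∈ [1/2, 9/10) → index 3
j=5: u_5=61/72 ∈ [1/2, 9/10) → index 3

1 2 2 3 3 3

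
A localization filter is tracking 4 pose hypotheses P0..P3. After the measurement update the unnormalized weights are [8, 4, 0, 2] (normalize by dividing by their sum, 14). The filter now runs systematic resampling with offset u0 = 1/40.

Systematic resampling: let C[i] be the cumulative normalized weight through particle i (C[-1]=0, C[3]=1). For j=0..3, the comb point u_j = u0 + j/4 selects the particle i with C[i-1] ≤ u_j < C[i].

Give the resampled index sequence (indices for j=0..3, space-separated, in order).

0 0 0 1

C = [4/7, 6/7, 6/7, 1]
j=0: u_0=1/40 ∈ [0, 4/7) → index 0
j=1: u_1=11/40 ∈ [0, 4/7) → index 0
j=2: u_2=21/40 ∈ [0, 4/7) → index 0
j=3: u_3=31/40 ∈ [4/7, 6/7) → index 1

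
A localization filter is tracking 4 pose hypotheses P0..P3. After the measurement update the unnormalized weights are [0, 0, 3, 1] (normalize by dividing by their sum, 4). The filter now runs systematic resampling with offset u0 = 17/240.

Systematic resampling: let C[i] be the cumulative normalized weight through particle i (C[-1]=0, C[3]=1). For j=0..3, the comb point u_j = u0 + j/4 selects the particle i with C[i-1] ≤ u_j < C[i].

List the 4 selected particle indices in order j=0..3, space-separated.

C = [0, 0, 3/4, 1]
j=0: u_0=17/240 ∈ [0, 3/4) → index 2
j=1: u_1=77/240 ∈ [0, 3/4) → index 2
j=2: u_2=137/240 ∈ [0, 3/4) → index 2
j=3: u_3=197/240 ∈ [3/4, 1) → index 3

2 2 2 3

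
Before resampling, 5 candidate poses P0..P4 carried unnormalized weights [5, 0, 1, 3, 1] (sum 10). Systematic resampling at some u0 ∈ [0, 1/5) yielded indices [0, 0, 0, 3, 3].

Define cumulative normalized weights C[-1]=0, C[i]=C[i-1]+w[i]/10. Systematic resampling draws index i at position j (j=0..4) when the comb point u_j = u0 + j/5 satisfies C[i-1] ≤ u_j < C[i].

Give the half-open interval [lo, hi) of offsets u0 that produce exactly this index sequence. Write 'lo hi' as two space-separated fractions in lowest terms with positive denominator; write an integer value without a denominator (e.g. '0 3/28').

C = [1/2, 1/2, 3/5, 9/10, 1]
j=0 picked index 0: u0 ∈ [0, 1/2)
j=1 picked index 0: u0 ∈ [-1/5, 3/10)
j=2 picked index 0: u0 ∈ [-2/5, 1/10)
j=3 picked index 3: u0 ∈ [0, 3/10)
j=4 picked index 3: u0 ∈ [-1/5, 1/10)
intersection: [0, 1/10)

0 1/10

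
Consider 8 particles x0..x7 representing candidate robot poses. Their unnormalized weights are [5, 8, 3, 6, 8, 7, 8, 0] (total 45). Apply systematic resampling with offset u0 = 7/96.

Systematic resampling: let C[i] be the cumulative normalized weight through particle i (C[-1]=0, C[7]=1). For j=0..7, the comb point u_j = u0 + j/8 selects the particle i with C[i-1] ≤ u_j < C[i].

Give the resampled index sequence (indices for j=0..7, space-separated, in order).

0 1 2 3 4 5 6 6

C = [1/9, 13/45, 16/45, 22/45, 2/3, 37/45, 1, 1]
j=0: u_0=7/96 ∈ [0, 1/9) → index 0
j=1: u_1=19/96 ∈ [1/9, 13/45) → index 1
j=2: u_2=31/96 ∈ [13/45, 16/45) → index 2
j=3: u_3=43/96 ∈ [16/45, 22/45) → index 3
j=4: u_4=55/96 ∈ [22/45, 2/3) → index 4
j=5: u_5=67/96 ∈ [2/3, 37/45) → index 5
j=6: u_6=79/96 ∈ [37/45, 1) → index 6
j=7: u_7=91/96 ∈ [37/45, 1) → index 6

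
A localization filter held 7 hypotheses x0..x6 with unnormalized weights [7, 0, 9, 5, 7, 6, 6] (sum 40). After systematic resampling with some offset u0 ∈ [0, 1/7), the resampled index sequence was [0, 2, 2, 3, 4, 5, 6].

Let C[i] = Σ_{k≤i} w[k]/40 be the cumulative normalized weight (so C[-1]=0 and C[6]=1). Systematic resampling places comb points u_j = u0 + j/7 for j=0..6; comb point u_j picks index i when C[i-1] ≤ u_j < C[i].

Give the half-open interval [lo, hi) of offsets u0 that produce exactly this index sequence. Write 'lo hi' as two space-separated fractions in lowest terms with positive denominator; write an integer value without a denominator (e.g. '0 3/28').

9/280 27/280

C = [7/40, 7/40, 2/5, 21/40, 7/10, 17/20, 1]
j=0 picked index 0: u0 ∈ [0, 7/40)
j=1 picked index 2: u0 ∈ [9/280, 9/35)
j=2 picked index 2: u0 ∈ [-31/280, 4/35)
j=3 picked index 3: u0 ∈ [-1/35, 27/280)
j=4 picked index 4: u0 ∈ [-13/280, 9/70)
j=5 picked index 5: u0 ∈ [-1/70, 19/140)
j=6 picked index 6: u0 ∈ [-1/140, 1/7)
intersection: [9/280, 27/280)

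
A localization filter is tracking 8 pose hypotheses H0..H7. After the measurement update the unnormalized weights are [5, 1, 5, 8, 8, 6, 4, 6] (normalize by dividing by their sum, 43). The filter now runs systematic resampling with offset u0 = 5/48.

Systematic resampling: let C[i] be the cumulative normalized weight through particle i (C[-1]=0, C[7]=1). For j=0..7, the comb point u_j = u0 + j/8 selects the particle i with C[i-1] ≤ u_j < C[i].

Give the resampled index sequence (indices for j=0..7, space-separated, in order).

C = [5/43, 6/43, 11/43, 19/43, 27/43, 33/43, 37/43, 1]
j=0: u_0=5/48 ∈ [0, 5/43) → index 0
j=1: u_1=11/48 ∈ [6/43, 11/43) → index 2
j=2: u_2=17/48 ∈ [11/43, 19/43) → index 3
j=3: u_3=23/48 ∈ [19/43, 27/43) → index 4
j=4: u_4=29/48 ∈ [19/43, 27/43) → index 4
j=5: u_5=35/48 ∈ [27/43, 33/43) → index 5
j=6: u_6=41/48 ∈ [33/43, 37/43) → index 6
j=7: u_7=47/48 ∈ [37/43, 1) → index 7

0 2 3 4 4 5 6 7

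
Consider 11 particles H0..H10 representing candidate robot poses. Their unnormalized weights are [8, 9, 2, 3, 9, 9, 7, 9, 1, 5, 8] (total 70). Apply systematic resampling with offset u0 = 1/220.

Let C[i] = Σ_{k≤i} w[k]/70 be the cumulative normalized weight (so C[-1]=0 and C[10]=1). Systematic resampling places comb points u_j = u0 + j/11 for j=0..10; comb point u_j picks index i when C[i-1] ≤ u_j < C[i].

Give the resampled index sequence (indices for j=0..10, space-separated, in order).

0 0 1 3 4 5 5 6 7 9 10

C = [4/35, 17/70, 19/70, 11/35, 31/70, 4/7, 47/70, 4/5, 57/70, 31/35, 1]
j=0: u_0=1/220 ∈ [0, 4/35) → index 0
j=1: u_1=21/220 ∈ [0, 4/35) → index 0
j=2: u_2=41/220 ∈ [4/35, 17/70) → index 1
j=3: u_3=61/220 ∈ [19/70, 11/35) → index 3
j=4: u_4=81/220 ∈ [11/35, 31/70) → index 4
j=5: u_5=101/220 ∈ [31/70, 4/7) → index 5
j=6: u_6=11/20 ∈ [31/70, 4/7) → index 5
j=7: u_7=141/220 ∈ [4/7, 47/70) → index 6
j=8: u_8=161/220 ∈ [47/70, 4/5) → index 7
j=9: u_9=181/220 ∈ [57/70, 31/35) → index 9
j=10: u_10=201/220 ∈ [31/35, 1) → index 10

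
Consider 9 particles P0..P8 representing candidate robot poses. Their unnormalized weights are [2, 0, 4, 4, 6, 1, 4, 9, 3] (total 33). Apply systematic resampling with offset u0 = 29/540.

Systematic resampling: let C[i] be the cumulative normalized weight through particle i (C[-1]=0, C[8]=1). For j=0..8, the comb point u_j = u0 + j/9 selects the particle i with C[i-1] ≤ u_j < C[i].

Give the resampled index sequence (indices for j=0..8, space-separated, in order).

0 2 3 4 5 6 7 7 8

C = [2/33, 2/33, 2/11, 10/33, 16/33, 17/33, 7/11, 10/11, 1]
j=0: u_0=29/540 ∈ [0, 2/33) → index 0
j=1: u_1=89/540 ∈ [2/33, 2/11) → index 2
j=2: u_2=149/540 ∈ [2/11, 10/33) → index 3
j=3: u_3=209/540 ∈ [10/33, 16/33) → index 4
j=4: u_4=269/540 ∈ [16/33, 17/33) → index 5
j=5: u_5=329/540 ∈ [17/33, 7/11) → index 6
j=6: u_6=389/540 ∈ [7/11, 10/11) → index 7
j=7: u_7=449/540 ∈ [7/11, 10/11) → index 7
j=8: u_8=509/540 ∈ [10/11, 1) → index 8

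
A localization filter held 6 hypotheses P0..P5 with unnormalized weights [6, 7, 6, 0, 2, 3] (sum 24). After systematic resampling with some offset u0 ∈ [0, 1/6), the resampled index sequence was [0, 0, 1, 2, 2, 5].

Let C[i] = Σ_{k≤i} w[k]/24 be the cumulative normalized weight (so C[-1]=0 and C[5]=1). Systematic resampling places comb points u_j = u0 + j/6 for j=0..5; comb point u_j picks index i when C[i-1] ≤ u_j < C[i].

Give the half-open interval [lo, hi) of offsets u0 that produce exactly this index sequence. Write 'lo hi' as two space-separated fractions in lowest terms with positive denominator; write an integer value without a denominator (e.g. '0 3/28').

C = [1/4, 13/24, 19/24, 19/24, 7/8, 1]
j=0 picked index 0: u0 ∈ [0, 1/4)
j=1 picked index 0: u0 ∈ [-1/6, 1/12)
j=2 picked index 1: u0 ∈ [-1/12, 5/24)
j=3 picked index 2: u0 ∈ [1/24, 7/24)
j=4 picked index 2: u0 ∈ [-1/8, 1/8)
j=5 picked index 5: u0 ∈ [1/24, 1/6)
intersection: [1/24, 1/12)

1/24 1/12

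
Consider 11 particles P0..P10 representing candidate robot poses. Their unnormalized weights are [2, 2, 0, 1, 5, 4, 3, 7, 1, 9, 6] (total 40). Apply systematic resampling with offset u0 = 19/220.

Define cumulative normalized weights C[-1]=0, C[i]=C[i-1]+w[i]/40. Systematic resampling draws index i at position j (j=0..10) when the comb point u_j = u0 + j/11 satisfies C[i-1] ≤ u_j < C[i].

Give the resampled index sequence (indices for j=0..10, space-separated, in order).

C = [1/20, 1/10, 1/10, 1/8, 1/4, 7/20, 17/40, 3/5, 5/8, 17/20, 1]
j=0: u_0=19/220 ∈ [1/20, 1/10) → index 1
j=1: u_1=39/220 ∈ [1/8, 1/4) → index 4
j=2: u_2=59/220 ∈ [1/4, 7/20) → index 5
j=3: u_3=79/220 ∈ [7/20, 17/40) → index 6
j=4: u_4=9/20 ∈ [17/40, 3/5) → index 7
j=5: u_5=119/220 ∈ [17/40, 3/5) → index 7
j=6: u_6=139/220 ∈ [5/8, 17/20) → index 9
j=7: u_7=159/220 ∈ [5/8, 17/20) → index 9
j=8: u_8=179/220 ∈ [5/8, 17/20) → index 9
j=9: u_9=199/220 ∈ [17/20, 1) → index 10
j=10: u_10=219/220 ∈ [17/20, 1) → index 10

1 4 5 6 7 7 9 9 9 10 10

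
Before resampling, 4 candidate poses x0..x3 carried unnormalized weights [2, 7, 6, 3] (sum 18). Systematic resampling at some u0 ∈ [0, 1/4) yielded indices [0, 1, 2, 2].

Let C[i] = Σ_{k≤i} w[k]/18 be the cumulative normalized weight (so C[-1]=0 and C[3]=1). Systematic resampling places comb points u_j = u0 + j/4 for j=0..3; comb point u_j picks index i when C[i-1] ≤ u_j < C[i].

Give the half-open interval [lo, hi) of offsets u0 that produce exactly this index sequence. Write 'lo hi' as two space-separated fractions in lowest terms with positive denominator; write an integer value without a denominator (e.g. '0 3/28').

0 1/12

C = [1/9, 1/2, 5/6, 1]
j=0 picked index 0: u0 ∈ [0, 1/9)
j=1 picked index 1: u0 ∈ [-5/36, 1/4)
j=2 picked index 2: u0 ∈ [0, 1/3)
j=3 picked index 2: u0 ∈ [-1/4, 1/12)
intersection: [0, 1/12)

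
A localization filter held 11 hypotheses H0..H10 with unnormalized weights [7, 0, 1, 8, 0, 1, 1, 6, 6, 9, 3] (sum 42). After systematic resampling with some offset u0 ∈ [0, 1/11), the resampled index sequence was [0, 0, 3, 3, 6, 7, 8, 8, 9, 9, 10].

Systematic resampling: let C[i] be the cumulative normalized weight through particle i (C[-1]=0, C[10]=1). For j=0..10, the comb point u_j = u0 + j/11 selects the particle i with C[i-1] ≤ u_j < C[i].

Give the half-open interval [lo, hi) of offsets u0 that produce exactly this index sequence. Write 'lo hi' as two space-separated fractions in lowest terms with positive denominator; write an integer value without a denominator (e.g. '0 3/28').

C = [1/6, 1/6, 4/21, 8/21, 8/21, 17/42, 3/7, 4/7, 5/7, 13/14, 1]
j=0 picked index 0: u0 ∈ [0, 1/6)
j=1 picked index 0: u0 ∈ [-1/11, 5/66)
j=2 picked index 3: u0 ∈ [2/231, 46/231)
j=3 picked index 3: u0 ∈ [-19/231, 25/231)
j=4 picked index 6: u0 ∈ [19/462, 5/77)
j=5 picked index 7: u0 ∈ [-2/77, 9/77)
j=6 picked index 8: u0 ∈ [2/77, 13/77)
j=7 picked index 8: u0 ∈ [-5/77, 6/77)
j=8 picked index 9: u0 ∈ [-1/77, 31/154)
j=9 picked index 9: u0 ∈ [-8/77, 17/154)
j=10 picked index 10: u0 ∈ [3/154, 1/11)
intersection: [19/462, 5/77)

19/462 5/77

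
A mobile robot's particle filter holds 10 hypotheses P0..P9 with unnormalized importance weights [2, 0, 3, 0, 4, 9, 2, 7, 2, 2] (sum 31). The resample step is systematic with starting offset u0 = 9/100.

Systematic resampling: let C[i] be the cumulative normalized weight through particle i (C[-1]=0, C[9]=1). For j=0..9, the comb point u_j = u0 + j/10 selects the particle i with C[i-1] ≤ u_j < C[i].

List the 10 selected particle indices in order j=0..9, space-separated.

2 4 4 5 5 6 7 7 8 9

C = [2/31, 2/31, 5/31, 5/31, 9/31, 18/31, 20/31, 27/31, 29/31, 1]
j=0: u_0=9/100 ∈ [2/31, 5/31) → index 2
j=1: u_1=19/100 ∈ [5/31, 9/31) → index 4
j=2: u_2=29/100 ∈ [5/31, 9/31) → index 4
j=3: u_3=39/100 ∈ [9/31, 18/31) → index 5
j=4: u_4=49/100 ∈ [9/31, 18/31) → index 5
j=5: u_5=59/100 ∈ [18/31, 20/31) → index 6
j=6: u_6=69/100 ∈ [20/31, 27/31) → index 7
j=7: u_7=79/100 ∈ [20/31, 27/31) → index 7
j=8: u_8=89/100 ∈ [27/31, 29/31) → index 8
j=9: u_9=99/100 ∈ [29/31, 1) → index 9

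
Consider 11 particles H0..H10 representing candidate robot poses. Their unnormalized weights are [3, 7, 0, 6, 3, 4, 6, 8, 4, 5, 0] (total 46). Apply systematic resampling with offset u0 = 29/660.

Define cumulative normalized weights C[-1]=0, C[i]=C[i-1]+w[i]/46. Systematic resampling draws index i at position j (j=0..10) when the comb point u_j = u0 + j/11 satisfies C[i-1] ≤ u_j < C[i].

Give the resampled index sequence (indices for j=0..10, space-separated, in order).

C = [3/46, 5/23, 5/23, 8/23, 19/46, 1/2, 29/46, 37/46, 41/46, 1, 1]
j=0: u_0=29/660 ∈ [0, 3/46) → index 0
j=1: u_1=89/660 ∈ [3/46, 5/23) → index 1
j=2: u_2=149/660 ∈ [5/23, 8/23) → index 3
j=3: u_3=19/60 ∈ [5/23, 8/23) → index 3
j=4: u_4=269/660 ∈ [8/23, 19/46) → index 4
j=5: u_5=329/660 ∈ [19/46, 1/2) → index 5
j=6: u_6=389/660 ∈ [1/2, 29/46) → index 6
j=7: u_7=449/660 ∈ [29/46, 37/46) → index 7
j=8: u_8=509/660 ∈ [29/46, 37/46) → index 7
j=9: u_9=569/660 ∈ [37/46, 41/46) → index 8
j=10: u_10=629/660 ∈ [41/46, 1) → index 9

0 1 3 3 4 5 6 7 7 8 9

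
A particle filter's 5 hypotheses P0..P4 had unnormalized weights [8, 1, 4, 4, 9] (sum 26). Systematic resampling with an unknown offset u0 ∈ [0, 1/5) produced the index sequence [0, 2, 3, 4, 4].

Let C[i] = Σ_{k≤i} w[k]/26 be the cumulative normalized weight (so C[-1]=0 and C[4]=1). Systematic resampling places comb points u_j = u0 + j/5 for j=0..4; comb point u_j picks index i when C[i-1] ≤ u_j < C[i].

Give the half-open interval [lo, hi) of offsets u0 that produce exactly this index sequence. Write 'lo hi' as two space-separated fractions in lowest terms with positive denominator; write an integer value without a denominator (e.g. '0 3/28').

19/130 1/5

C = [4/13, 9/26, 1/2, 17/26, 1]
j=0 picked index 0: u0 ∈ [0, 4/13)
j=1 picked index 2: u0 ∈ [19/130, 3/10)
j=2 picked index 3: u0 ∈ [1/10, 33/130)
j=3 picked index 4: u0 ∈ [7/130, 2/5)
j=4 picked index 4: u0 ∈ [-19/130, 1/5)
intersection: [19/130, 1/5)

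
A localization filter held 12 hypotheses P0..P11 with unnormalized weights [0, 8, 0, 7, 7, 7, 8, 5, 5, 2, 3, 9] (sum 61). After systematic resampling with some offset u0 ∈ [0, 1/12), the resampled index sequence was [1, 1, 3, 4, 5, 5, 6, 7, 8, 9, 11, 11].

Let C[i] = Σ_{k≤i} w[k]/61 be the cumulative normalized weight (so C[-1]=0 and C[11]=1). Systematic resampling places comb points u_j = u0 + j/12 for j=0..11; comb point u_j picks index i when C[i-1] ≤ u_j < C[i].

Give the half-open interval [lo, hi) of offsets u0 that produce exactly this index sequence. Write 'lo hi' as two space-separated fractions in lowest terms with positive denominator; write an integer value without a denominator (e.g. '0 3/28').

5/183 35/732

C = [0, 8/61, 8/61, 15/61, 22/61, 29/61, 37/61, 42/61, 47/61, 49/61, 52/61, 1]
j=0 picked index 1: u0 ∈ [0, 8/61)
j=1 picked index 1: u0 ∈ [-1/12, 35/732)
j=2 picked index 3: u0 ∈ [-13/366, 29/366)
j=3 picked index 4: u0 ∈ [-1/244, 27/244)
j=4 picked index 5: u0 ∈ [5/183, 26/183)
j=5 picked index 5: u0 ∈ [-41/732, 43/732)
j=6 picked index 6: u0 ∈ [-3/122, 13/122)
j=7 picked index 7: u0 ∈ [17/732, 77/732)
j=8 picked index 8: u0 ∈ [4/183, 19/183)
j=9 picked index 9: u0 ∈ [5/244, 13/244)
j=10 picked index 11: u0 ∈ [7/366, 1/6)
j=11 picked index 11: u0 ∈ [-47/732, 1/12)
intersection: [5/183, 35/732)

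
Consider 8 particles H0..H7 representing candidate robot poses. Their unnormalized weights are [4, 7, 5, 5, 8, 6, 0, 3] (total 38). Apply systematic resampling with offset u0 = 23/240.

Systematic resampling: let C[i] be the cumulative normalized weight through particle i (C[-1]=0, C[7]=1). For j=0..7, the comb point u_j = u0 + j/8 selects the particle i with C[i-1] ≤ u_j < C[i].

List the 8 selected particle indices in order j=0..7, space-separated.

0 1 2 3 4 4 5 7

C = [2/19, 11/38, 8/19, 21/38, 29/38, 35/38, 35/38, 1]
j=0: u_0=23/240 ∈ [0, 2/19) → index 0
j=1: u_1=53/240 ∈ [2/19, 11/38) → index 1
j=2: u_2=83/240 ∈ [11/38, 8/19) → index 2
j=3: u_3=113/240 ∈ [8/19, 21/38) → index 3
j=4: u_4=143/240 ∈ [21/38, 29/38) → index 4
j=5: u_5=173/240 ∈ [21/38, 29/38) → index 4
j=6: u_6=203/240 ∈ [29/38, 35/38) → index 5
j=7: u_7=233/240 ∈ [35/38, 1) → index 7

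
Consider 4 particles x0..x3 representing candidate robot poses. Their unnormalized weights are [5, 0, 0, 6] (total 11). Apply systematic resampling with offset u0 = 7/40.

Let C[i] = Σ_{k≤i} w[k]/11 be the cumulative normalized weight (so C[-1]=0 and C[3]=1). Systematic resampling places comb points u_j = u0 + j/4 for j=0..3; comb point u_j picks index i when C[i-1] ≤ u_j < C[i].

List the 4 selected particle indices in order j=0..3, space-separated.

0 0 3 3

C = [5/11, 5/11, 5/11, 1]
j=0: u_0=7/40 ∈ [0, 5/11) → index 0
j=1: u_1=17/40 ∈ [0, 5/11) → index 0
j=2: u_2=27/40 ∈ [5/11, 1) → index 3
j=3: u_3=37/40 ∈ [5/11, 1) → index 3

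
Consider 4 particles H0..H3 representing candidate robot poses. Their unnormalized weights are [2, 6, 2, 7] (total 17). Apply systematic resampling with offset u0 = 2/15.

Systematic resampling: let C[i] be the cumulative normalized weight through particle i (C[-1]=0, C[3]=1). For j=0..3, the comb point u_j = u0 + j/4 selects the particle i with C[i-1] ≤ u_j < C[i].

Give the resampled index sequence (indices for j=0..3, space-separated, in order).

C = [2/17, 8/17, 10/17, 1]
j=0: u_0=2/15 ∈ [2/17, 8/17) → index 1
j=1: u_1=23/60 ∈ [2/17, 8/17) → index 1
j=2: u_2=19/30 ∈ [10/17, 1) → index 3
j=3: u_3=53/60 ∈ [10/17, 1) → index 3

1 1 3 3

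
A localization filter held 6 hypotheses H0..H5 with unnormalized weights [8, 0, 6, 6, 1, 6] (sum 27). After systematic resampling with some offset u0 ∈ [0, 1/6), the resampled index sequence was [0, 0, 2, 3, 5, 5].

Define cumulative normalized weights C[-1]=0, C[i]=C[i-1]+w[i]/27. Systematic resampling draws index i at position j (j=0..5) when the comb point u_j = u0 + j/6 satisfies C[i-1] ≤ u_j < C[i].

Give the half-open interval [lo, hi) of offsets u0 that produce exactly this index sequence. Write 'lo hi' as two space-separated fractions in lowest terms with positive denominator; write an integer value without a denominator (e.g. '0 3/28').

1/9 7/54

C = [8/27, 8/27, 14/27, 20/27, 7/9, 1]
j=0 picked index 0: u0 ∈ [0, 8/27)
j=1 picked index 0: u0 ∈ [-1/6, 7/54)
j=2 picked index 2: u0 ∈ [-1/27, 5/27)
j=3 picked index 3: u0 ∈ [1/54, 13/54)
j=4 picked index 5: u0 ∈ [1/9, 1/3)
j=5 picked index 5: u0 ∈ [-1/18, 1/6)
intersection: [1/9, 7/54)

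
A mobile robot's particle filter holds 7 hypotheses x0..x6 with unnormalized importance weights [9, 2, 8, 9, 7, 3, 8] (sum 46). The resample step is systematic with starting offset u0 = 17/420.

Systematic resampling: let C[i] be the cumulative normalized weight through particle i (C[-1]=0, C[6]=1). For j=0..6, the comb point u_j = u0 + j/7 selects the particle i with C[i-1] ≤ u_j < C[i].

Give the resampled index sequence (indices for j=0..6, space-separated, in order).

0 0 2 3 4 4 6

C = [9/46, 11/46, 19/46, 14/23, 35/46, 19/23, 1]
j=0: u_0=17/420 ∈ [0, 9/46) → index 0
j=1: u_1=11/60 ∈ [0, 9/46) → index 0
j=2: u_2=137/420 ∈ [11/46, 19/46) → index 2
j=3: u_3=197/420 ∈ [19/46, 14/23) → index 3
j=4: u_4=257/420 ∈ [14/23, 35/46) → index 4
j=5: u_5=317/420 ∈ [14/23, 35/46) → index 4
j=6: u_6=377/420 ∈ [19/23, 1) → index 6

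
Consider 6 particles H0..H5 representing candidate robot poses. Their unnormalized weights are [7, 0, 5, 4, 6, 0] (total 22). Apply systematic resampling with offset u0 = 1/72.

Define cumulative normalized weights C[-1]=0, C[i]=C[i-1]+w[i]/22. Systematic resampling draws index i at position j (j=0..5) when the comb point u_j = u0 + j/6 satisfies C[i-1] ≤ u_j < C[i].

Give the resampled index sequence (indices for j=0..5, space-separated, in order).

0 0 2 2 3 4

C = [7/22, 7/22, 6/11, 8/11, 1, 1]
j=0: u_0=1/72 ∈ [0, 7/22) → index 0
j=1: u_1=13/72 ∈ [0, 7/22) → index 0
j=2: u_2=25/72 ∈ [7/22, 6/11) → index 2
j=3: u_3=37/72 ∈ [7/22, 6/11) → index 2
j=4: u_4=49/72 ∈ [6/11, 8/11) → index 3
j=5: u_5=61/72 ∈ [8/11, 1) → index 4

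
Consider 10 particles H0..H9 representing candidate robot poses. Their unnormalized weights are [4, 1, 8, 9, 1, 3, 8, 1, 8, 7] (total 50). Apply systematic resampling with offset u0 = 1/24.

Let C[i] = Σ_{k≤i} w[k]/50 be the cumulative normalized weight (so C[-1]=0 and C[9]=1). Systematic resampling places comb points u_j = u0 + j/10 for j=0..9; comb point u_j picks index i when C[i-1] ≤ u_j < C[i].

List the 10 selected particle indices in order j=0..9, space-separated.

0 2 2 3 4 6 6 8 8 9

C = [2/25, 1/10, 13/50, 11/25, 23/50, 13/25, 17/25, 7/10, 43/50, 1]
j=0: u_0=1/24 ∈ [0, 2/25) → index 0
j=1: u_1=17/120 ∈ [1/10, 13/50) → index 2
j=2: u_2=29/120 ∈ [1/10, 13/50) → index 2
j=3: u_3=41/120 ∈ [13/50, 11/25) → index 3
j=4: u_4=53/120 ∈ [11/25, 23/50) → index 4
j=5: u_5=13/24 ∈ [13/25, 17/25) → index 6
j=6: u_6=77/120 ∈ [13/25, 17/25) → index 6
j=7: u_7=89/120 ∈ [7/10, 43/50) → index 8
j=8: u_8=101/120 ∈ [7/10, 43/50) → index 8
j=9: u_9=113/120 ∈ [43/50, 1) → index 9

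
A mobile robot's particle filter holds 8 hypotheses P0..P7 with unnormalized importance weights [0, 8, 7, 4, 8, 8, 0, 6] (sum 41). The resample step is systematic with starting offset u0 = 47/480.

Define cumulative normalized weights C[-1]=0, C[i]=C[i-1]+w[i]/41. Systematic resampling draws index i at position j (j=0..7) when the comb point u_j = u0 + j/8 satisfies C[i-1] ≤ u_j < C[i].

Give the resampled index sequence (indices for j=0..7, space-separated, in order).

1 2 2 4 4 5 5 7

C = [0, 8/41, 15/41, 19/41, 27/41, 35/41, 35/41, 1]
j=0: u_0=47/480 ∈ [0, 8/41) → index 1
j=1: u_1=107/480 ∈ [8/41, 15/41) → index 2
j=2: u_2=167/480 ∈ [8/41, 15/41) → index 2
j=3: u_3=227/480 ∈ [19/41, 27/41) → index 4
j=4: u_4=287/480 ∈ [19/41, 27/41) → index 4
j=5: u_5=347/480 ∈ [27/41, 35/41) → index 5
j=6: u_6=407/480 ∈ [27/41, 35/41) → index 5
j=7: u_7=467/480 ∈ [35/41, 1) → index 7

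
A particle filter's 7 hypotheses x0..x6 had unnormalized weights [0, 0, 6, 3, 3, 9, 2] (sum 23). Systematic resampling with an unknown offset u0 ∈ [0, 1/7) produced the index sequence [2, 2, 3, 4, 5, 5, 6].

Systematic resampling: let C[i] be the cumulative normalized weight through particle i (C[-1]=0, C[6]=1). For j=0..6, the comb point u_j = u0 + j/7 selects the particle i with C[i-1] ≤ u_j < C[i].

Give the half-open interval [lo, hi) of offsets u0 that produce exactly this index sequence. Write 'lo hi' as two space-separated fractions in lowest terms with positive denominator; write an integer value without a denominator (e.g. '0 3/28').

9/161 15/161

C = [0, 0, 6/23, 9/23, 12/23, 21/23, 1]
j=0 picked index 2: u0 ∈ [0, 6/23)
j=1 picked index 2: u0 ∈ [-1/7, 19/161)
j=2 picked index 3: u0 ∈ [-4/161, 17/161)
j=3 picked index 4: u0 ∈ [-6/161, 15/161)
j=4 picked index 5: u0 ∈ [-8/161, 55/161)
j=5 picked index 5: u0 ∈ [-31/161, 32/161)
j=6 picked index 6: u0 ∈ [9/161, 1/7)
intersection: [9/161, 15/161)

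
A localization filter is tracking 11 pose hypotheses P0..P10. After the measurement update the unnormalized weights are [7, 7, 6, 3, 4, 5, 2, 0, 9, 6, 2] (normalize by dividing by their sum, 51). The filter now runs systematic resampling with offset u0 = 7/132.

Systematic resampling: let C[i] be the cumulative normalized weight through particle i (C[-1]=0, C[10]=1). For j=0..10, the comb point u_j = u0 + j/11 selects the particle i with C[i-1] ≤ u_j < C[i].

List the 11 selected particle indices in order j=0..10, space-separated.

0 1 1 2 3 4 5 8 8 9 10

C = [7/51, 14/51, 20/51, 23/51, 9/17, 32/51, 2/3, 2/3, 43/51, 49/51, 1]
j=0: u_0=7/132 ∈ [0, 7/51) → index 0
j=1: u_1=19/132 ∈ [7/51, 14/51) → index 1
j=2: u_2=31/132 ∈ [7/51, 14/51) → index 1
j=3: u_3=43/132 ∈ [14/51, 20/51) → index 2
j=4: u_4=5/12 ∈ [20/51, 23/51) → index 3
j=5: u_5=67/132 ∈ [23/51, 9/17) → index 4
j=6: u_6=79/132 ∈ [9/17, 32/51) → index 5
j=7: u_7=91/132 ∈ [2/3, 43/51) → index 8
j=8: u_8=103/132 ∈ [2/3, 43/51) → index 8
j=9: u_9=115/132 ∈ [43/51, 49/51) → index 9
j=10: u_10=127/132 ∈ [49/51, 1) → index 10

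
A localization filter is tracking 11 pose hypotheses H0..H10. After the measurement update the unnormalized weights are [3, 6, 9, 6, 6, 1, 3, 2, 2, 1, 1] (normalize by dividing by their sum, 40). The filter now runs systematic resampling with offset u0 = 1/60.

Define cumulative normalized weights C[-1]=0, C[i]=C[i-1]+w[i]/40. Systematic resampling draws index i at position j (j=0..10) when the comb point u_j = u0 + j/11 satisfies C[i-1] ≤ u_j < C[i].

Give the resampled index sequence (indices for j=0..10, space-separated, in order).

0 1 1 2 2 3 3 4 4 6 8

C = [3/40, 9/40, 9/20, 3/5, 3/4, 31/40, 17/20, 9/10, 19/20, 39/40, 1]
j=0: u_0=1/60 ∈ [0, 3/40) → index 0
j=1: u_1=71/660 ∈ [3/40, 9/40) → index 1
j=2: u_2=131/660 ∈ [3/40, 9/40) → index 1
j=3: u_3=191/660 ∈ [9/40, 9/20) → index 2
j=4: u_4=251/660 ∈ [9/40, 9/20) → index 2
j=5: u_5=311/660 ∈ [9/20, 3/5) → index 3
j=6: u_6=371/660 ∈ [9/20, 3/5) → index 3
j=7: u_7=431/660 ∈ [3/5, 3/4) → index 4
j=8: u_8=491/660 ∈ [3/5, 3/4) → index 4
j=9: u_9=551/660 ∈ [31/40, 17/20) → index 6
j=10: u_10=611/660 ∈ [9/10, 19/20) → index 8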